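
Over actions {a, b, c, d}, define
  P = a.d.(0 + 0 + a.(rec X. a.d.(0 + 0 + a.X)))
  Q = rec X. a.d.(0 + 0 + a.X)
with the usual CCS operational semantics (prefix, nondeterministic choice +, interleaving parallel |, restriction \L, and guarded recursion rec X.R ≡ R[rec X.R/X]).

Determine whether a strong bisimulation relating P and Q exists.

P's transition system — 4 states:
  s0 = a.d.(0 + 0 + a.(rec X. a.d.(0 + 0 + a.X))) has moves ··a··> s1
  s1 = d.(0 + 0 + a.(rec X. a.d.(0 + 0 + a.X))) has moves ··d··> s2
  s2 = 0 + 0 + a.(rec X. a.d.(0 + 0 + a.X)) has moves ··a··> s3
  s3 = rec X. a.d.(0 + 0 + a.X) has moves ··a··> s1
Q's transition system — 3 states:
  t0 = rec X. a.d.(0 + 0 + a.X) has moves ··a··> t1
  t1 = d.(0 + 0 + a.(rec X. a.d.(0 + 0 + a.X))) has moves ··d··> t2
  t2 = 0 + 0 + a.(rec X. a.d.(0 + 0 + a.X)) has moves ··a··> t0
Coarsest stable partition (strong bisimilarity classes):
  B0 = {s0, s3, t0}
  B1 = {s1, t1}
  B2 = {s2, t2}
s0 ∈ B0, t0 ∈ B0 → same block

bisimilar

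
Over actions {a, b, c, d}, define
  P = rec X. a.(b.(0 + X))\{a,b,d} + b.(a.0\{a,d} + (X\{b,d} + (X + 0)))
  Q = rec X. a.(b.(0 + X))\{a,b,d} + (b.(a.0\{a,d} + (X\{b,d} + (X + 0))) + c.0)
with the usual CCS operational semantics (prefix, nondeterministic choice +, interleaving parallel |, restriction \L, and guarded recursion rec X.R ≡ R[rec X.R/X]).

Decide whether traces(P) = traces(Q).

NO — witness ⟨c⟩

LTS(P): 5 reachable states
  u0 = rec X. a.(b.(0 + X))\{a,b,d} + b.(a.0\{a,d} + (X\{b,d} + (X + 0))) has moves --a--▸ u1, --b--▸ u2
  u1 = (b.(0 + (rec X. a.(b.(0 + X))\{a,b,d} + b.(a.0\{a,d} + (X\{b,d} + (X + 0))))))\{a,b,d} has moves ∅
  u2 = a.0\{a,d} + ((rec X. a.(b.(0 + X))\{a,b,d} + b.(a.0\{a,d} + (X\{b,d} + (X + 0))))\{b,d} + ((rec X. a.(b.(0 + X))\{a,b,d} + b.(a.0\{a,d} + (X\{b,d} + (X + 0)))) + 0)) has moves --a--▸ u1, --a--▸ u3, --a--▸ u4, --b--▸ u2
  u3 = (b.(0 + (rec X. a.(b.(0 + X))\{a,b,d} + b.(a.0\{a,d} + (X\{b,d} + (X + 0))))))\{a,b,d}\{b,d} has moves ∅
  u4 = 0\{a,d} has moves ∅
LTS(Q): 7 reachable states
  v0 = rec X. a.(b.(0 + X))\{a,b,d} + (b.(a.0\{a,d} + (X\{b,d} + (X + 0))) + c.0) has moves --a--▸ v1, --b--▸ v2, --c--▸ v3
  v1 = (b.(0 + (rec X. a.(b.(0 + X))\{a,b,d} + (b.(a.0\{a,d} + (X\{b,d} + (X + 0))) + c.0))))\{a,b,d} has moves ∅
  v2 = a.0\{a,d} + ((rec X. a.(b.(0 + X))\{a,b,d} + (b.(a.0\{a,d} + (X\{b,d} + (X + 0))) + c.0))\{b,d} + ((rec X. a.(b.(0 + X))\{a,b,d} + (b.(a.0\{a,d} + (X\{b,d} + (X + 0))) + c.0)) + 0)) has moves --a--▸ v1, --a--▸ v4, --a--▸ v5, --b--▸ v2, --c--▸ v3, --c--▸ v6
  v3 = 0 has moves ∅
  v4 = (b.(0 + (rec X. a.(b.(0 + X))\{a,b,d} + (b.(a.0\{a,d} + (X\{b,d} + (X + 0))) + c.0))))\{a,b,d}\{b,d} has moves ∅
  v5 = 0\{a,d} has moves ∅
  v6 = 0\{b,d} has moves ∅
Executing c from Q (initial set {v0}):
  step 1 (c): {v3}
  ✓ Q
Executing c from P (initial set {u0}):
  step 1 (c): ∅ (P stuck)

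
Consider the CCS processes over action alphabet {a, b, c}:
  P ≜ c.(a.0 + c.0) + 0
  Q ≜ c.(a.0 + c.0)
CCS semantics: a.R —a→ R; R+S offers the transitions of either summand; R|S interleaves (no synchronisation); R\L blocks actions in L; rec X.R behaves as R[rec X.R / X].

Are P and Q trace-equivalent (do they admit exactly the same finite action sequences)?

trace-equivalent

LTS(P): 3 reachable states
  u0 = c.(a.0 + c.0) + 0 → ··c··> u1
  u1 = a.0 + c.0 → ··a··> u2, ··c··> u2
  u2 = 0 → stopped
LTS(Q): 3 reachable states
  v0 = c.(a.0 + c.0) → ··c··> v1
  v1 = a.0 + c.0 → ··a··> v2, ··c··> v2
  v2 = 0 → stopped
Coarsest stable partition (strong bisimilarity classes):
  B0 = {u0, v0}
  B1 = {u1, v1}
  B2 = {u2, v2}
u0 ∈ B0, v0 ∈ B0 → same block
Bisimilar ⇒ trace-equivalent.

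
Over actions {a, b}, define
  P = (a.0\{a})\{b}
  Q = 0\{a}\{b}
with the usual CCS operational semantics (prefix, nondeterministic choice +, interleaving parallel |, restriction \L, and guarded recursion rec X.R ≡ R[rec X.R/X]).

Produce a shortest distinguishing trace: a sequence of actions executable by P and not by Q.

LTS(P): 2 reachable states
  s0 = (a.0\{a})\{b} → -a-> s1
  s1 = 0\{a}\{b} → (no moves)
LTS(Q): 1 reachable states
  t0 = 0\{a}\{b} → (no moves)
Run σ = ⟨a⟩ on P: start {s0}
  after a @ step 1: {s1}
  — P admits the full trace.
Run σ = ⟨a⟩ on Q: start {t0}
  after a @ step 1: ∅ (Q stuck)

a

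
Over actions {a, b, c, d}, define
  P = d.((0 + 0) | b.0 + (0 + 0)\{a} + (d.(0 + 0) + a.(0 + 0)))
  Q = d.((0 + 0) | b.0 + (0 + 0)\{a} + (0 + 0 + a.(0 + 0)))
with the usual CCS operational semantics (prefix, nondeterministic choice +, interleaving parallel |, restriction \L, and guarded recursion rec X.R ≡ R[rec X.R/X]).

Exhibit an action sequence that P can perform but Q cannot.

dd

LTS(P): 4 reachable states
  s0 = d.((0 + 0) | b.0 + (0 + 0)\{a} + (d.(0 + 0) + a.(0 + 0))) has moves —d→ s1
  s1 = (0 + 0) | b.0 + (0 + 0)\{a} + (d.(0 + 0) + a.(0 + 0)) has moves —a→ s2, —b→ s3, —d→ s2
  s2 = 0 + 0 has moves stopped
  s3 = (0 + 0) | 0 has moves stopped
LTS(Q): 4 reachable states
  t0 = d.((0 + 0) | b.0 + (0 + 0)\{a} + (0 + 0 + a.(0 + 0))) has moves —d→ t1
  t1 = (0 + 0) | b.0 + (0 + 0)\{a} + (0 + 0 + a.(0 + 0)) has moves —a→ t2, —b→ t3
  t2 = 0 + 0 has moves stopped
  t3 = (0 + 0) | 0 has moves stopped
Trace ⟨dd⟩ through P, begin at {s0}:
  step 1 (d): {s1}
  step 2 (d): {s2}
  — P admits the full trace.
Trace ⟨dd⟩ through Q, begin at {t0}:
  step 1 (d): {t1}
  step 2 (d): ∅  — Q cannot continue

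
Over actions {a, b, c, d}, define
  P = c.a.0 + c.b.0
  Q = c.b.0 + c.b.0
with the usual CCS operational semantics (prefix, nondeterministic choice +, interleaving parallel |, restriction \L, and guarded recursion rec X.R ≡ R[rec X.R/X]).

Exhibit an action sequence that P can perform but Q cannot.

ca

LTS(P): 4 reachable states
  p0 = c.a.0 + c.b.0 :: --c--▸ p1, --c--▸ p2
  p1 = a.0 :: --a--▸ p3
  p2 = b.0 :: --b--▸ p3
  p3 = 0 :: (no moves)
LTS(Q): 3 reachable states
  q0 = c.b.0 + c.b.0 :: --c--▸ q1
  q1 = b.0 :: --b--▸ q2
  q2 = 0 :: (no moves)
Trace ⟨ca⟩ through P, begin at {p0}:
  [1] c ⇒ {p1, p2}
  [2] a ⇒ {p3}
  ✓ P
Trace ⟨ca⟩ through Q, begin at {q0}:
  [1] c ⇒ {q1}
  [2] a ⇒ ∅  — Q cannot continue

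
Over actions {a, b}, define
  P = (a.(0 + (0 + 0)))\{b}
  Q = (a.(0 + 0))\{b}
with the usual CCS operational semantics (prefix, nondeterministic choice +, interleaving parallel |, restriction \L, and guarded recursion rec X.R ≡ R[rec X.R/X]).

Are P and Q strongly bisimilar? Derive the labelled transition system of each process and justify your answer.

YES

P's transition system — 2 states:
  m0 = (a.(0 + (0 + 0)))\{b} has moves -a-> m1
  m1 = (0 + (0 + 0))\{b} has moves ·
Q's transition system — 2 states:
  n0 = (a.(0 + 0))\{b} has moves -a-> n1
  n1 = (0 + 0)\{b} has moves ·
Bisimilarity quotient blocks:
  B0 = {m0, n0}
  B1 = {m1, n1}
m0 ∈ B0, n0 ∈ B0 → same block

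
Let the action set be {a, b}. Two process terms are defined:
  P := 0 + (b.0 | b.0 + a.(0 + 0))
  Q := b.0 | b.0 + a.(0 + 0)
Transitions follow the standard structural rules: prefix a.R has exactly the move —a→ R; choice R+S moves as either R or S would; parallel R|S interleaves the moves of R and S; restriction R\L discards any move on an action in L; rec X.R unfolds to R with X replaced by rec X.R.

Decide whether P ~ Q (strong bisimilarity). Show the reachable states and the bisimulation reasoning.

YES

LTS(P): 5 reachable states
  p0 = 0 + (b.0 | b.0 + a.(0 + 0)) :: =a=> p1, =b=> p2, =b=> p3
  p1 = 0 + 0 :: deadlocked
  p2 = 0 | b.0 :: =b=> p4
  p3 = b.0 | 0 :: =b=> p4
  p4 = 0 | 0 :: deadlocked
LTS(Q): 5 reachable states
  q0 = b.0 | b.0 + a.(0 + 0) :: =a=> q1, =b=> q2, =b=> q3
  q1 = 0 + 0 :: deadlocked
  q2 = 0 | b.0 :: =b=> q4
  q3 = b.0 | 0 :: =b=> q4
  q4 = 0 | 0 :: deadlocked
Coarsest stable partition (strong bisimilarity classes):
  B0 = {p0, q0}
  B1 = {p2, p3, q2, q3}
  B2 = {p1, p4, q1, q4}
p0 ∈ B0, q0 ∈ B0 → same block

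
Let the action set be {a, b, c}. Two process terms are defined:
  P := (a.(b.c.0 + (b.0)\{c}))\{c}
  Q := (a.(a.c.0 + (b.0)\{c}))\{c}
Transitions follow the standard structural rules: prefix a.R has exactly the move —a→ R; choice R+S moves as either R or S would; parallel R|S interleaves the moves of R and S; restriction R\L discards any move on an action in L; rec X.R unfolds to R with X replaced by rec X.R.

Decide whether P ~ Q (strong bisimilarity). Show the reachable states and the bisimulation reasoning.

P ≁ Q

P's transition system — 4 states:
  u0 = (a.(b.c.0 + (b.0)\{c}))\{c} ⊢ ··a··> u1
  u1 = (b.c.0 + (b.0)\{c})\{c} ⊢ ··b··> u2, ··b··> u3
  u2 = (c.0)\{c} ⊢ stopped
  u3 = 0\{c}\{c} ⊢ stopped
Q's transition system — 4 states:
  v0 = (a.(a.c.0 + (b.0)\{c}))\{c} ⊢ ··a··> v1
  v1 = (a.c.0 + (b.0)\{c})\{c} ⊢ ··a··> v2, ··b··> v3
  v2 = (c.0)\{c} ⊢ stopped
  v3 = 0\{c}\{c} ⊢ stopped
Coarsest stable partition (strong bisimilarity classes):
  B0 = {u0}
  B1 = {u1}
  B2 = {u2, u3, v2, v3}
  B3 = {v0}
  B4 = {v1}
u0 ∈ B0, v0 ∈ B3 → different blocks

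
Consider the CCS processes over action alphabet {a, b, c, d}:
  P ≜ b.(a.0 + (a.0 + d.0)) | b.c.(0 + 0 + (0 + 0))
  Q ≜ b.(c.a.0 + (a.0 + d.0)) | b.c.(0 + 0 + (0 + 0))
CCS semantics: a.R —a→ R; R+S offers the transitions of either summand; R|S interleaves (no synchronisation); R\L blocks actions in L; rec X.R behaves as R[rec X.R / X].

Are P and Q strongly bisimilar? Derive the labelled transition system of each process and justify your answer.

P ≁ Q

P's transition system — 9 states:
  m0 = b.(a.0 + (a.0 + d.0)) | b.c.(0 + 0 + (0 + 0)) ⊢ =b=> m1, =b=> m2
  m1 = (a.0 + (a.0 + d.0)) | b.c.(0 + 0 + (0 + 0)) ⊢ =a=> m3, =b=> m4, =d=> m3
  m2 = b.(a.0 + (a.0 + d.0)) | c.(0 + 0 + (0 + 0)) ⊢ =b=> m4, =c=> m5
  m3 = 0 | b.c.(0 + 0 + (0 + 0)) ⊢ =b=> m6
  m4 = (a.0 + (a.0 + d.0)) | c.(0 + 0 + (0 + 0)) ⊢ =a=> m6, =c=> m7, =d=> m6
  m5 = b.(a.0 + (a.0 + d.0)) | (0 + 0 + (0 + 0)) ⊢ =b=> m7
  m6 = 0 | c.(0 + 0 + (0 + 0)) ⊢ =c=> m8
  m7 = (a.0 + (a.0 + d.0)) | (0 + 0 + (0 + 0)) ⊢ =a=> m8, =d=> m8
  m8 = 0 | (0 + 0 + (0 + 0)) ⊢ ∅
Q's transition system — 12 states:
  n0 = b.(c.a.0 + (a.0 + d.0)) | b.c.(0 + 0 + (0 + 0)) ⊢ =b=> n1, =b=> n2
  n1 = (c.a.0 + (a.0 + d.0)) | b.c.(0 + 0 + (0 + 0)) ⊢ =a=> n3, =b=> n4, =c=> n5, =d=> n3
  n2 = b.(c.a.0 + (a.0 + d.0)) | c.(0 + 0 + (0 + 0)) ⊢ =b=> n4, =c=> n6
  n3 = 0 | b.c.(0 + 0 + (0 + 0)) ⊢ =b=> n7
  n4 = (c.a.0 + (a.0 + d.0)) | c.(0 + 0 + (0 + 0)) ⊢ =a=> n7, =c=> n8, =c=> n9, =d=> n7
  n5 = a.0 | b.c.(0 + 0 + (0 + 0)) ⊢ =a=> n3, =b=> n9
  n6 = b.(c.a.0 + (a.0 + d.0)) | (0 + 0 + (0 + 0)) ⊢ =b=> n8
  n7 = 0 | c.(0 + 0 + (0 + 0)) ⊢ =c=> n10
  n8 = (c.a.0 + (a.0 + d.0)) | (0 + 0 + (0 + 0)) ⊢ =a=> n10, =c=> n11, =d=> n10
  n9 = a.0 | c.(0 + 0 + (0 + 0)) ⊢ =a=> n7, =c=> n11
  n10 = 0 | (0 + 0 + (0 + 0)) ⊢ ∅
  n11 = a.0 | (0 + 0 + (0 + 0)) ⊢ =a=> n10
Bisimilarity quotient blocks:
  B0 = {m0}
  B1 = {m1}
  B2 = {m3, n3}
  B3 = {m6, n7}
  B4 = {m8, n10}
  B5 = {m4}
  B6 = {m7}
  B7 = {m2}
  B8 = {m5}
  B9 = {n0}
  B10 = {n1}
  B11 = {n5}
  B12 = {n9}
  B13 = {n11}
  B14 = {n4}
  B15 = {n8}
  B16 = {n2}
  B17 = {n6}
m0 ∈ B0, n0 ∈ B9 → different blocks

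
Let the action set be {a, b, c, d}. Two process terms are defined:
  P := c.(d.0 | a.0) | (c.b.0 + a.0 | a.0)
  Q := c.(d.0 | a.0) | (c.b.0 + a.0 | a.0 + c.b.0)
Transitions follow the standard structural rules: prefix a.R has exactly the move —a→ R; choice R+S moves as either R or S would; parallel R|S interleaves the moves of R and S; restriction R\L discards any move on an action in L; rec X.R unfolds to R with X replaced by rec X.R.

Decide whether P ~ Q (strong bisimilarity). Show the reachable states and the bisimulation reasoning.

Reachable graph of P (30 states):
  p0 = c.(d.0 | a.0) | (c.b.0 + a.0 | a.0) ⊢ -a-> p1, -a-> p2, -c-> p3, -c-> p4
  p1 = c.(d.0 | a.0) | (0 | a.0) ⊢ -a-> p5, -c-> p6
  p2 = c.(d.0 | a.0) | (a.0 | 0) ⊢ -a-> p5, -c-> p7
  p3 = c.(d.0 | a.0) | b.0 ⊢ -b-> p8, -c-> p9
  p4 = d.0 | a.0 | (c.b.0 + a.0 | a.0) ⊢ -a-> p10, -a-> p6, -a-> p7, -c-> p9, -d-> p11
  p5 = c.(d.0 | a.0) | (0 | 0) ⊢ -c-> p12
  p6 = d.0 | a.0 | (0 | a.0) ⊢ -a-> p12, -a-> p13, -d-> p14
  p7 = d.0 | a.0 | (a.0 | 0) ⊢ -a-> p12, -a-> p15, -d-> p16
  p8 = c.(d.0 | a.0) | 0 ⊢ -c-> p17
  p9 = d.0 | a.0 | b.0 ⊢ -a-> p18, -b-> p17, -d-> p19
  p10 = d.0 | 0 | (c.b.0 + a.0 | a.0) ⊢ -a-> p13, -a-> p15, -c-> p18, -d-> p20
  p11 = 0 | a.0 | (c.b.0 + a.0 | a.0) ⊢ -a-> p14, -a-> p16, -a-> p20, -c-> p19
  p12 = d.0 | a.0 | (0 | 0) ⊢ -a-> p21, -d-> p22
  p13 = d.0 | 0 | (0 | a.0) ⊢ -a-> p21, -d-> p23
  p14 = 0 | a.0 | (0 | a.0) ⊢ -a-> p22, -a-> p23
  p15 = d.0 | 0 | (a.0 | 0) ⊢ -a-> p21, -d-> p24
  p16 = 0 | a.0 | (a.0 | 0) ⊢ -a-> p22, -a-> p24
  p17 = d.0 | a.0 | 0 ⊢ -a-> p25, -d-> p26
  p18 = d.0 | 0 | b.0 ⊢ -b-> p25, -d-> p27
  p19 = 0 | a.0 | b.0 ⊢ -a-> p27, -b-> p26
  p20 = 0 | 0 | (c.b.0 + a.0 | a.0) ⊢ -a-> p23, -a-> p24, -c-> p27
  p21 = d.0 | 0 | (0 | 0) ⊢ -d-> p28
  p22 = 0 | a.0 | (0 | 0) ⊢ -a-> p28
  p23 = 0 | 0 | (0 | a.0) ⊢ -a-> p28
  p24 = 0 | 0 | (a.0 | 0) ⊢ -a-> p28
  p25 = d.0 | 0 | 0 ⊢ -d-> p29
  p26 = 0 | a.0 | 0 ⊢ -a-> p29
  p27 = 0 | 0 | b.0 ⊢ -b-> p29
  p28 = 0 | 0 | (0 | 0) ⊢ stopped
  p29 = 0 | 0 | 0 ⊢ stopped
Reachable graph of Q (30 states):
  q0 = c.(d.0 | a.0) | (c.b.0 + a.0 | a.0 + c.b.0) ⊢ -a-> q1, -a-> q2, -c-> q3, -c-> q4
  q1 = c.(d.0 | a.0) | (0 | a.0) ⊢ -a-> q5, -c-> q6
  q2 = c.(d.0 | a.0) | (a.0 | 0) ⊢ -a-> q5, -c-> q7
  q3 = c.(d.0 | a.0) | b.0 ⊢ -b-> q8, -c-> q9
  q4 = d.0 | a.0 | (c.b.0 + a.0 | a.0 + c.b.0) ⊢ -a-> q10, -a-> q6, -a-> q7, -c-> q9, -d-> q11
  q5 = c.(d.0 | a.0) | (0 | 0) ⊢ -c-> q12
  q6 = d.0 | a.0 | (0 | a.0) ⊢ -a-> q12, -a-> q13, -d-> q14
  q7 = d.0 | a.0 | (a.0 | 0) ⊢ -a-> q12, -a-> q15, -d-> q16
  q8 = c.(d.0 | a.0) | 0 ⊢ -c-> q17
  q9 = d.0 | a.0 | b.0 ⊢ -a-> q18, -b-> q17, -d-> q19
  q10 = d.0 | 0 | (c.b.0 + a.0 | a.0 + c.b.0) ⊢ -a-> q13, -a-> q15, -c-> q18, -d-> q20
  q11 = 0 | a.0 | (c.b.0 + a.0 | a.0 + c.b.0) ⊢ -a-> q14, -a-> q16, -a-> q20, -c-> q19
  q12 = d.0 | a.0 | (0 | 0) ⊢ -a-> q21, -d-> q22
  q13 = d.0 | 0 | (0 | a.0) ⊢ -a-> q21, -d-> q23
  q14 = 0 | a.0 | (0 | a.0) ⊢ -a-> q22, -a-> q23
  q15 = d.0 | 0 | (a.0 | 0) ⊢ -a-> q21, -d-> q24
  q16 = 0 | a.0 | (a.0 | 0) ⊢ -a-> q22, -a-> q24
  q17 = d.0 | a.0 | 0 ⊢ -a-> q25, -d-> q26
  q18 = d.0 | 0 | b.0 ⊢ -b-> q25, -d-> q27
  q19 = 0 | a.0 | b.0 ⊢ -a-> q27, -b-> q26
  q20 = 0 | 0 | (c.b.0 + a.0 | a.0 + c.b.0) ⊢ -a-> q23, -a-> q24, -c-> q27
  q21 = d.0 | 0 | (0 | 0) ⊢ -d-> q28
  q22 = 0 | a.0 | (0 | 0) ⊢ -a-> q28
  q23 = 0 | 0 | (0 | a.0) ⊢ -a-> q28
  q24 = 0 | 0 | (a.0 | 0) ⊢ -a-> q28
  q25 = d.0 | 0 | 0 ⊢ -d-> q29
  q26 = 0 | a.0 | 0 ⊢ -a-> q29
  q27 = 0 | 0 | b.0 ⊢ -b-> q29
  q28 = 0 | 0 | (0 | 0) ⊢ stopped
  q29 = 0 | 0 | 0 ⊢ stopped
Coarsest stable partition (strong bisimilarity classes):
  B0 = {p0, q0}
  B1 = {p4, q4}
  B2 = {p6, p7, q6, q7}
  B3 = {p14, p16, q14, q16}
  B4 = {p22, p23, p24, p26, q22, q23, q24, q26}
  B5 = {p28, p29, q28, q29}
  B6 = {p12, p13, p15, p17, q12, q13, q15, q17}
  B7 = {p21, p25, q21, q25}
  B8 = {p9, q9}
  B9 = {p18, q18}
  B10 = {p27, q27}
  B11 = {p19, q19}
  B12 = {p10, q10}
  B13 = {p20, q20}
  B14 = {p11, q11}
  B15 = {p1, p2, q1, q2}
  B16 = {p5, p8, q5, q8}
  B17 = {p3, q3}
p0 ∈ B0, q0 ∈ B0 → same block

YES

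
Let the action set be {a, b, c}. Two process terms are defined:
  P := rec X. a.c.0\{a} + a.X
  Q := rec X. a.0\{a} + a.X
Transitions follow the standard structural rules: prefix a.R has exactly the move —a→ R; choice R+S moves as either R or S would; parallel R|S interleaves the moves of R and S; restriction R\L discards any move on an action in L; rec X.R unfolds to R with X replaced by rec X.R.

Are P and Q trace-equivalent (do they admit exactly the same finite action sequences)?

P's transition system — 3 states:
  m0 = rec X. a.c.0\{a} + a.X has moves --a--▸ m0, --a--▸ m1
  m1 = c.0\{a} has moves --c--▸ m2
  m2 = 0\{a} has moves stopped
Q's transition system — 2 states:
  n0 = rec X. a.0\{a} + a.X has moves --a--▸ n0, --a--▸ n1
  n1 = 0\{a} has moves stopped
Run σ = ⟨ac⟩ on P: start {m0}
  [1] a ⇒ {m0, m1}
  [2] c ⇒ {m2}
  — P admits the full trace.
Run σ = ⟨ac⟩ on Q: start {n0}
  [1] a ⇒ {n0, n1}
  [2] c ⇒ no successor for Q

traces(P) ≠ traces(Q) — witness ⟨ac⟩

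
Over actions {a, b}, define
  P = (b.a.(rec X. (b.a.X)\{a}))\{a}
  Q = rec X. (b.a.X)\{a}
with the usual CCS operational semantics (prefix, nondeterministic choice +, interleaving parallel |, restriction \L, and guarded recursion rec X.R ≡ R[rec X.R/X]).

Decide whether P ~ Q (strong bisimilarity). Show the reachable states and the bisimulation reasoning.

Reachable graph of P (2 states):
  m0 = (b.a.(rec X. (b.a.X)\{a}))\{a} | =b=> m1
  m1 = (a.(rec X. (b.a.X)\{a}))\{a} | deadlocked
Reachable graph of Q (2 states):
  n0 = rec X. (b.a.X)\{a} | =b=> n1
  n1 = (a.(rec X. (b.a.X)\{a}))\{a} | deadlocked
Coarsest stable partition (strong bisimilarity classes):
  B0 = {m0, n0}
  B1 = {m1, n1}
m0 ∈ B0, n0 ∈ B0 → same block

bisimilar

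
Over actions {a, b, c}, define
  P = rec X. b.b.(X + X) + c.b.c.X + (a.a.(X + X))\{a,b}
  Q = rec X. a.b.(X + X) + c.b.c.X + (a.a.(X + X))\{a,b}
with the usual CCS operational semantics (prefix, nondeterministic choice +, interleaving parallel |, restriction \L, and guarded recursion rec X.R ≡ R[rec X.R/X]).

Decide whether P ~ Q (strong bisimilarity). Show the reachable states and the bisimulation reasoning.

not bisimilar

Reachable graph of P (5 states):
  s0 = rec X. b.b.(X + X) + c.b.c.X + (a.a.(X + X))\{a,b} has moves -b-> s1, -c-> s2
  s1 = b.((rec X. b.b.(X + X) + c.b.c.X + (a.a.(X + X))\{a,b}) + (rec X. b.b.(X + X) + c.b.c.X + (a.a.(X + X))\{a,b})) has moves -b-> s3
  s2 = b.c.(rec X. b.b.(X + X) + c.b.c.X + (a.a.(X + X))\{a,b}) has moves -b-> s4
  s3 = (rec X. b.b.(X + X) + c.b.c.X + (a.a.(X + X))\{a,b}) + (rec X. b.b.(X + X) + c.b.c.X + (a.a.(X + X))\{a,b}) has moves -b-> s1, -c-> s2
  s4 = c.(rec X. b.b.(X + X) + c.b.c.X + (a.a.(X + X))\{a,b}) has moves -c-> s0
Reachable graph of Q (5 states):
  t0 = rec X. a.b.(X + X) + c.b.c.X + (a.a.(X + X))\{a,b} has moves -a-> t1, -c-> t2
  t1 = b.((rec X. a.b.(X + X) + c.b.c.X + (a.a.(X + X))\{a,b}) + (rec X. a.b.(X + X) + c.b.c.X + (a.a.(X + X))\{a,b})) has moves -b-> t3
  t2 = b.c.(rec X. a.b.(X + X) + c.b.c.X + (a.a.(X + X))\{a,b}) has moves -b-> t4
  t3 = (rec X. a.b.(X + X) + c.b.c.X + (a.a.(X + X))\{a,b}) + (rec X. a.b.(X + X) + c.b.c.X + (a.a.(X + X))\{a,b}) has moves -a-> t1, -c-> t2
  t4 = c.(rec X. a.b.(X + X) + c.b.c.X + (a.a.(X + X))\{a,b}) has moves -c-> t0
Coarsest stable partition (strong bisimilarity classes):
  B0 = {s0, s3}
  B1 = {s2}
  B2 = {s4}
  B3 = {s1}
  B4 = {t0, t3}
  B5 = {t2}
  B6 = {t4}
  B7 = {t1}
s0 ∈ B0, t0 ∈ B4 → different blocks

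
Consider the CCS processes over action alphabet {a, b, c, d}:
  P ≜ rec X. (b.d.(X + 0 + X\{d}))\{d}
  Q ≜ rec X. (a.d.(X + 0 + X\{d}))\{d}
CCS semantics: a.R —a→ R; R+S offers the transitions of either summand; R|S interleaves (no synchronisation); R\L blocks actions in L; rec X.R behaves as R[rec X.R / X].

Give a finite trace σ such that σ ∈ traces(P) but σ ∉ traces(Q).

Reachable graph of P (2 states):
  u0 = rec X. (b.d.(X + 0 + X\{d}))\{d} → =b=> u1
  u1 = (d.((rec X. (b.d.(X + 0 + X\{d}))\{d}) + 0 + (rec X. (b.d.(X + 0 + X\{d}))\{d})\{d}))\{d} → stopped
Reachable graph of Q (2 states):
  v0 = rec X. (a.d.(X + 0 + X\{d}))\{d} → =a=> v1
  v1 = (d.((rec X. (a.d.(X + 0 + X\{d}))\{d}) + 0 + (rec X. (a.d.(X + 0 + X\{d}))\{d})\{d}))\{d} → stopped
Run σ = ⟨b⟩ on P: start {u0}
  [1] b ⇒ {u1}
  P completes σ.
Run σ = ⟨b⟩ on Q: start {v0}
  [1] b ⇒ no successor for Q

b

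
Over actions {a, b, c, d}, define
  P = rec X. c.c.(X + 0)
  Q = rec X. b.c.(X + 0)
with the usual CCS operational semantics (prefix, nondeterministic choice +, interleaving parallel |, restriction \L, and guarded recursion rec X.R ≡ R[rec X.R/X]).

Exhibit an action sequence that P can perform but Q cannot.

c

LTS(P): 3 reachable states
  m0 = rec X. c.c.(X + 0) | ··c··> m1
  m1 = c.((rec X. c.c.(X + 0)) + 0) | ··c··> m2
  m2 = (rec X. c.c.(X + 0)) + 0 | ··c··> m1
LTS(Q): 3 reachable states
  n0 = rec X. b.c.(X + 0) | ··b··> n1
  n1 = c.((rec X. b.c.(X + 0)) + 0) | ··c··> n2
  n2 = (rec X. b.c.(X + 0)) + 0 | ··b··> n1
Run σ = ⟨c⟩ on P: start {m0}
  after c @ step 1: {m1}
  P completes σ.
Run σ = ⟨c⟩ on Q: start {n0}
  after c @ step 1: ∅ (Q stuck)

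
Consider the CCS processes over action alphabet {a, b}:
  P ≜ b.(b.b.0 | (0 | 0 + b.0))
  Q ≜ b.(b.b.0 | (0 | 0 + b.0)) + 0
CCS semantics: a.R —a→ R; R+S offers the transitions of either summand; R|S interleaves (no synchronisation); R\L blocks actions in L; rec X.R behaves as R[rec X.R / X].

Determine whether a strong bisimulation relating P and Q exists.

YES

Reachable graph of P (7 states):
  m0 = b.(b.b.0 | (0 | 0 + b.0)) | =b=> m1
  m1 = b.b.0 | (0 | 0 + b.0) | =b=> m2, =b=> m3
  m2 = b.0 | (0 | 0 + b.0) | =b=> m4, =b=> m5
  m3 = b.b.0 | 0 | =b=> m5
  m4 = 0 | (0 | 0 + b.0) | =b=> m6
  m5 = b.0 | 0 | =b=> m6
  m6 = 0 | 0 | ·
Reachable graph of Q (7 states):
  n0 = b.(b.b.0 | (0 | 0 + b.0)) + 0 | =b=> n1
  n1 = b.b.0 | (0 | 0 + b.0) | =b=> n2, =b=> n3
  n2 = b.0 | (0 | 0 + b.0) | =b=> n4, =b=> n5
  n3 = b.b.0 | 0 | =b=> n5
  n4 = 0 | (0 | 0 + b.0) | =b=> n6
  n5 = b.0 | 0 | =b=> n6
  n6 = 0 | 0 | ·
Partition-refinement fixed point:
  B0 = {m0, n0}
  B1 = {m1, n1}
  B2 = {m2, m3, n2, n3}
  B3 = {m4, m5, n4, n5}
  B4 = {m6, n6}
m0 ∈ B0, n0 ∈ B0 → same block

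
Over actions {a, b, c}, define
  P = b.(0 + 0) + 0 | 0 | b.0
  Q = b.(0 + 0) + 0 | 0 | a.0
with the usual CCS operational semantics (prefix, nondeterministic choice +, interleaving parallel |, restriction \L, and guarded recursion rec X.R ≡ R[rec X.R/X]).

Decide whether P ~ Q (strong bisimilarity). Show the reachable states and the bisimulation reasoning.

LTS(P): 3 reachable states
  s0 = b.(0 + 0) + 0 | 0 | b.0 :: =b=> s1, =b=> s2
  s1 = 0 + 0 :: ·
  s2 = 0 | 0 | 0 :: ·
LTS(Q): 3 reachable states
  t0 = b.(0 + 0) + 0 | 0 | a.0 :: =a=> t1, =b=> t2
  t1 = 0 | 0 | 0 :: ·
  t2 = 0 + 0 :: ·
Coarsest stable partition (strong bisimilarity classes):
  B0 = {s0}
  B1 = {s1, s2, t1, t2}
  B2 = {t0}
s0 ∈ B0, t0 ∈ B2 → different blocks

not bisimilar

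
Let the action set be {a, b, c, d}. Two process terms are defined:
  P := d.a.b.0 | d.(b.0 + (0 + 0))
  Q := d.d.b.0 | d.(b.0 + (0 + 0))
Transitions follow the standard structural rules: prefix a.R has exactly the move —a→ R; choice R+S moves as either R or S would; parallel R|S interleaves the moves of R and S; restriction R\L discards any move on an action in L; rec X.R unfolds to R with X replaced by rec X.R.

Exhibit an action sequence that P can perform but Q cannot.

P's transition system — 12 states:
  m0 = d.a.b.0 | d.(b.0 + (0 + 0)) → --d--▸ m1, --d--▸ m2
  m1 = a.b.0 | d.(b.0 + (0 + 0)) → --a--▸ m3, --d--▸ m4
  m2 = d.a.b.0 | (b.0 + (0 + 0)) → --b--▸ m5, --d--▸ m4
  m3 = b.0 | d.(b.0 + (0 + 0)) → --b--▸ m6, --d--▸ m7
  m4 = a.b.0 | (b.0 + (0 + 0)) → --a--▸ m7, --b--▸ m8
  m5 = d.a.b.0 | 0 → --d--▸ m8
  m6 = 0 | d.(b.0 + (0 + 0)) → --d--▸ m9
  m7 = b.0 | (b.0 + (0 + 0)) → --b--▸ m10, --b--▸ m9
  m8 = a.b.0 | 0 → --a--▸ m10
  m9 = 0 | (b.0 + (0 + 0)) → --b--▸ m11
  m10 = b.0 | 0 → --b--▸ m11
  m11 = 0 | 0 → deadlocked
Q's transition system — 12 states:
  n0 = d.d.b.0 | d.(b.0 + (0 + 0)) → --d--▸ n1, --d--▸ n2
  n1 = d.b.0 | d.(b.0 + (0 + 0)) → --d--▸ n3, --d--▸ n4
  n2 = d.d.b.0 | (b.0 + (0 + 0)) → --b--▸ n5, --d--▸ n4
  n3 = b.0 | d.(b.0 + (0 + 0)) → --b--▸ n6, --d--▸ n7
  n4 = d.b.0 | (b.0 + (0 + 0)) → --b--▸ n8, --d--▸ n7
  n5 = d.d.b.0 | 0 → --d--▸ n8
  n6 = 0 | d.(b.0 + (0 + 0)) → --d--▸ n9
  n7 = b.0 | (b.0 + (0 + 0)) → --b--▸ n10, --b--▸ n9
  n8 = d.b.0 | 0 → --d--▸ n10
  n9 = 0 | (b.0 + (0 + 0)) → --b--▸ n11
  n10 = b.0 | 0 → --b--▸ n11
  n11 = 0 | 0 → deadlocked
Run σ = ⟨da⟩ on P: start {m0}
  step 1 (d): {m1, m2}
  step 2 (a): {m3}
  — P admits the full trace.
Run σ = ⟨da⟩ on Q: start {n0}
  step 1 (d): {n1, n2}
  step 2 (a): ∅  — Q cannot continue

da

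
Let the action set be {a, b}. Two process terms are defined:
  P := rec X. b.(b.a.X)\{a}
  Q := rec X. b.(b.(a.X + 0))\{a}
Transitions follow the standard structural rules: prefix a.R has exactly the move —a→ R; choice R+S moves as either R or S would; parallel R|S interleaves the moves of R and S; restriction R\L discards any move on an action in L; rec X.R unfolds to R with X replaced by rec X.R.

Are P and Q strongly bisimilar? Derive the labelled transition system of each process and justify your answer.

LTS(P): 3 reachable states
  u0 = rec X. b.(b.a.X)\{a} :: =b=> u1
  u1 = (b.a.(rec X. b.(b.a.X)\{a}))\{a} :: =b=> u2
  u2 = (a.(rec X. b.(b.a.X)\{a}))\{a} :: stopped
LTS(Q): 3 reachable states
  v0 = rec X. b.(b.(a.X + 0))\{a} :: =b=> v1
  v1 = (b.(a.(rec X. b.(b.(a.X + 0))\{a}) + 0))\{a} :: =b=> v2
  v2 = (a.(rec X. b.(b.(a.X + 0))\{a}) + 0)\{a} :: stopped
Coarsest stable partition (strong bisimilarity classes):
  B0 = {u0, v0}
  B1 = {u1, v1}
  B2 = {u2, v2}
u0 ∈ B0, v0 ∈ B0 → same block

bisimilar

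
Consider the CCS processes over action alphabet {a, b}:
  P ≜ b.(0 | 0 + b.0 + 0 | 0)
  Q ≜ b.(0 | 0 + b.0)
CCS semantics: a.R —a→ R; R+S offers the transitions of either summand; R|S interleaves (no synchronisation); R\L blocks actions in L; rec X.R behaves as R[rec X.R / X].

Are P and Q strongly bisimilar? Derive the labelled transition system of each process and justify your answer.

P ~ Q

P's transition system — 3 states:
  p0 = b.(0 | 0 + b.0 + 0 | 0) | ··b··> p1
  p1 = 0 | 0 + b.0 + 0 | 0 | ··b··> p2
  p2 = 0 | (no moves)
Q's transition system — 3 states:
  q0 = b.(0 | 0 + b.0) | ··b··> q1
  q1 = 0 | 0 + b.0 | ··b··> q2
  q2 = 0 | (no moves)
Partition-refinement fixed point:
  B0 = {p0, q0}
  B1 = {p1, q1}
  B2 = {p2, q2}
p0 ∈ B0, q0 ∈ B0 → same block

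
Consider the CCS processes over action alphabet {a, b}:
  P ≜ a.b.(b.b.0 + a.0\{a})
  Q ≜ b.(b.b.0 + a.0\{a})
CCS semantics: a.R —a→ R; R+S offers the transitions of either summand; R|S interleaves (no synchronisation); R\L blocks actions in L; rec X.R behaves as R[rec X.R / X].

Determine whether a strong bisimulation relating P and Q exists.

NO

LTS(P): 6 reachable states
  u0 = a.b.(b.b.0 + a.0\{a}) | ··a··> u1
  u1 = b.(b.b.0 + a.0\{a}) | ··b··> u2
  u2 = b.b.0 + a.0\{a} | ··a··> u3, ··b··> u4
  u3 = 0\{a} | ∅
  u4 = b.0 | ··b··> u5
  u5 = 0 | ∅
LTS(Q): 5 reachable states
  v0 = b.(b.b.0 + a.0\{a}) | ··b··> v1
  v1 = b.b.0 + a.0\{a} | ··a··> v2, ··b··> v3
  v2 = 0\{a} | ∅
  v3 = b.0 | ··b··> v4
  v4 = 0 | ∅
Bisimilarity quotient blocks:
  B0 = {u0}
  B1 = {u1, v0}
  B2 = {u2, v1}
  B3 = {u3, u5, v2, v4}
  B4 = {u4, v3}
u0 ∈ B0, v0 ∈ B1 → different blocks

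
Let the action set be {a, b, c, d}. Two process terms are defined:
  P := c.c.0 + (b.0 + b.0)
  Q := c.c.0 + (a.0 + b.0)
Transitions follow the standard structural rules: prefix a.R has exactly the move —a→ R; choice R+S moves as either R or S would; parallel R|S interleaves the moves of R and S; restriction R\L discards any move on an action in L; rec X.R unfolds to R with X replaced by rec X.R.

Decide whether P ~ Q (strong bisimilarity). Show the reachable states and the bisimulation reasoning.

Reachable graph of P (3 states):
  m0 = c.c.0 + (b.0 + b.0) has moves —b→ m1, —c→ m2
  m1 = 0 has moves deadlocked
  m2 = c.0 has moves —c→ m1
Reachable graph of Q (3 states):
  n0 = c.c.0 + (a.0 + b.0) has moves —a→ n1, —b→ n1, —c→ n2
  n1 = 0 has moves deadlocked
  n2 = c.0 has moves —c→ n1
Partition-refinement fixed point:
  B0 = {m0}
  B1 = {m2, n2}
  B2 = {m1, n1}
  B3 = {n0}
m0 ∈ B0, n0 ∈ B3 → different blocks

not bisimilar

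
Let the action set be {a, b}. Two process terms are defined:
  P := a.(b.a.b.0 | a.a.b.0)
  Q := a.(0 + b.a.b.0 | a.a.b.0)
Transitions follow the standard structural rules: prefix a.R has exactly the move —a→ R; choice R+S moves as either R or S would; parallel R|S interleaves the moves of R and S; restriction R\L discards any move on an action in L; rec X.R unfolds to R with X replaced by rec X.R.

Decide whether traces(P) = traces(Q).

YES

LTS(P): 17 reachable states
  s0 = a.(b.a.b.0 | a.a.b.0) :: —a→ s1
  s1 = b.a.b.0 | a.a.b.0 :: —a→ s2, —b→ s3
  s2 = b.a.b.0 | a.b.0 :: —a→ s4, —b→ s5
  s3 = a.b.0 | a.a.b.0 :: —a→ s5, —a→ s6
  s4 = b.a.b.0 | b.0 :: —b→ s7, —b→ s8
  s5 = a.b.0 | a.b.0 :: —a→ s7, —a→ s9
  s6 = b.0 | a.a.b.0 :: —a→ s9, —b→ s10
  s7 = a.b.0 | b.0 :: —a→ s11, —b→ s12
  s8 = b.a.b.0 | 0 :: —b→ s12
  s9 = b.0 | a.b.0 :: —a→ s11, —b→ s13
  s10 = 0 | a.a.b.0 :: —a→ s13
  s11 = b.0 | b.0 :: —b→ s14, —b→ s15
  s12 = a.b.0 | 0 :: —a→ s15
  s13 = 0 | a.b.0 :: —a→ s14
  s14 = 0 | b.0 :: —b→ s16
  s15 = b.0 | 0 :: —b→ s16
  s16 = 0 | 0 :: ∅
LTS(Q): 17 reachable states
  t0 = a.(0 + b.a.b.0 | a.a.b.0) :: —a→ t1
  t1 = 0 + b.a.b.0 | a.a.b.0 :: —a→ t2, —b→ t3
  t2 = b.a.b.0 | a.b.0 :: —a→ t4, —b→ t5
  t3 = a.b.0 | a.a.b.0 :: —a→ t5, —a→ t6
  t4 = b.a.b.0 | b.0 :: —b→ t7, —b→ t8
  t5 = a.b.0 | a.b.0 :: —a→ t7, —a→ t9
  t6 = b.0 | a.a.b.0 :: —a→ t9, —b→ t10
  t7 = a.b.0 | b.0 :: —a→ t11, —b→ t12
  t8 = b.a.b.0 | 0 :: —b→ t12
  t9 = b.0 | a.b.0 :: —a→ t11, —b→ t13
  t10 = 0 | a.a.b.0 :: —a→ t13
  t11 = b.0 | b.0 :: —b→ t14, —b→ t15
  t12 = a.b.0 | 0 :: —a→ t15
  t13 = 0 | a.b.0 :: —a→ t14
  t14 = 0 | b.0 :: —b→ t16
  t15 = b.0 | 0 :: —b→ t16
  t16 = 0 | 0 :: ∅
Bisimilarity quotient blocks:
  B0 = {s0, t0}
  B1 = {s1, t1}
  B2 = {s3, t3}
  B3 = {s5, t5}
  B4 = {s7, s9, t7, t9}
  B5 = {s11, t11}
  B6 = {s14, s15, t14, t15}
  B7 = {s16, t16}
  B8 = {s12, s13, t12, t13}
  B9 = {s6, t6}
  B10 = {s10, t10}
  B11 = {s2, t2}
  B12 = {s4, t4}
  B13 = {s8, t8}
s0 ∈ B0, t0 ∈ B0 → same block
Bisimilar ⇒ trace-equivalent.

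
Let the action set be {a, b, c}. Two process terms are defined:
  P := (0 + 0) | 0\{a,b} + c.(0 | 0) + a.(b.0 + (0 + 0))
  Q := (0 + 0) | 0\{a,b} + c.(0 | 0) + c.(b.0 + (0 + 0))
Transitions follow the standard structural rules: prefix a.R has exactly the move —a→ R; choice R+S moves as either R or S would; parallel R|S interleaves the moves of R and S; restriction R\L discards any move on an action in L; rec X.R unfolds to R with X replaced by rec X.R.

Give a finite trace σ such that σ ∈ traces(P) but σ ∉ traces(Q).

P's transition system — 4 states:
  s0 = (0 + 0) | 0\{a,b} + c.(0 | 0) + a.(b.0 + (0 + 0)) | —a→ s1, —c→ s2
  s1 = b.0 + (0 + 0) | —b→ s3
  s2 = 0 | 0 | stopped
  s3 = 0 | stopped
Q's transition system — 4 states:
  t0 = (0 + 0) | 0\{a,b} + c.(0 | 0) + c.(b.0 + (0 + 0)) | —c→ t1, —c→ t2
  t1 = 0 | 0 | stopped
  t2 = b.0 + (0 + 0) | —b→ t3
  t3 = 0 | stopped
Run σ = ⟨a⟩ on P: start {s0}
  step 1 (a): {s1}
  ✓ P
Run σ = ⟨a⟩ on Q: start {t0}
  step 1 (a): ∅ (Q stuck)

a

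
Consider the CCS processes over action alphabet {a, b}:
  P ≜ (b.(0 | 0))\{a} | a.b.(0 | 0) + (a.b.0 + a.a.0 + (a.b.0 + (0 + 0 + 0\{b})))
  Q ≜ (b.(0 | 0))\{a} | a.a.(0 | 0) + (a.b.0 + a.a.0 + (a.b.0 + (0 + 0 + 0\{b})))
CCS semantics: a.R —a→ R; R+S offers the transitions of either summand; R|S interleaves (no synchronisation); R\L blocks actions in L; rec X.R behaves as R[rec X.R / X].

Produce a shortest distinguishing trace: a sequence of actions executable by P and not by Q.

LTS(P): 9 reachable states
  m0 = (b.(0 | 0))\{a} | a.b.(0 | 0) + (a.b.0 + a.a.0 + (a.b.0 + (0 + 0 + 0\{b}))) → ··a··> m1, ··a··> m2, ··a··> m3, ··b··> m4
  m1 = (b.(0 | 0))\{a} | b.(0 | 0) → ··b··> m5, ··b··> m6
  m2 = a.0 → ··a··> m7
  m3 = b.0 → ··b··> m7
  m4 = (0 | 0)\{a} | a.b.(0 | 0) → ··a··> m5
  m5 = (0 | 0)\{a} | b.(0 | 0) → ··b··> m8
  m6 = (b.(0 | 0))\{a} | (0 | 0) → ··b··> m8
  m7 = 0 → stopped
  m8 = (0 | 0)\{a} | (0 | 0) → stopped
LTS(Q): 9 reachable states
  n0 = (b.(0 | 0))\{a} | a.a.(0 | 0) + (a.b.0 + a.a.0 + (a.b.0 + (0 + 0 + 0\{b}))) → ··a··> n1, ··a··> n2, ··a··> n3, ··b··> n4
  n1 = (b.(0 | 0))\{a} | a.(0 | 0) → ··a··> n5, ··b··> n6
  n2 = a.0 → ··a··> n7
  n3 = b.0 → ··b··> n7
  n4 = (0 | 0)\{a} | a.a.(0 | 0) → ··a··> n6
  n5 = (b.(0 | 0))\{a} | (0 | 0) → ··b··> n8
  n6 = (0 | 0)\{a} | a.(0 | 0) → ··a··> n8
  n7 = 0 → stopped
  n8 = (0 | 0)\{a} | (0 | 0) → stopped
Run σ = ⟨abb⟩ on P: start {m0}
  step 1 (a): {m1, m2, m3}
  step 2 (b): {m5, m6, m7}
  step 3 (b): {m8}
  ✓ P
Run σ = ⟨abb⟩ on Q: start {n0}
  step 1 (a): {n1, n2, n3}
  step 2 (b): {n6, n7}
  step 3 (b): ∅  — Q cannot continue

abb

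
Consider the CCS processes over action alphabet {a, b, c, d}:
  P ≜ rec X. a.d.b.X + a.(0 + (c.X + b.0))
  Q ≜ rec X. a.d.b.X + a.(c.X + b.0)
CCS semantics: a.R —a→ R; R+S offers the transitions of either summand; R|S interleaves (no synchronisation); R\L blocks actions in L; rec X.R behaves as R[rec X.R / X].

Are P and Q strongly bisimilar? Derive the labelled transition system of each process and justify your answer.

LTS(P): 5 reachable states
  s0 = rec X. a.d.b.X + a.(0 + (c.X + b.0)) | -a-> s1, -a-> s2
  s1 = 0 + (c.(rec X. a.d.b.X + a.(0 + (c.X + b.0))) + b.0) | -b-> s3, -c-> s0
  s2 = d.b.(rec X. a.d.b.X + a.(0 + (c.X + b.0))) | -d-> s4
  s3 = 0 | (no moves)
  s4 = b.(rec X. a.d.b.X + a.(0 + (c.X + b.0))) | -b-> s0
LTS(Q): 5 reachable states
  t0 = rec X. a.d.b.X + a.(c.X + b.0) | -a-> t1, -a-> t2
  t1 = c.(rec X. a.d.b.X + a.(c.X + b.0)) + b.0 | -b-> t3, -c-> t0
  t2 = d.b.(rec X. a.d.b.X + a.(c.X + b.0)) | -d-> t4
  t3 = 0 | (no moves)
  t4 = b.(rec X. a.d.b.X + a.(c.X + b.0)) | -b-> t0
Partition-refinement fixed point:
  B0 = {s0, t0}
  B1 = {s2, t2}
  B2 = {s4, t4}
  B3 = {s1, t1}
  B4 = {s3, t3}
s0 ∈ B0, t0 ∈ B0 → same block

bisimilar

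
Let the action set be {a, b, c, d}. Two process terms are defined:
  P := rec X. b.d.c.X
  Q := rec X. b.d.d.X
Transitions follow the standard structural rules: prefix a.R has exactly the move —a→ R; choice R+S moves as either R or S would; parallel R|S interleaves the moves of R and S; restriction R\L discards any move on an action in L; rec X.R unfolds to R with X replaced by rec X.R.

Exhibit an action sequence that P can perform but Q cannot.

LTS(P): 3 reachable states
  p0 = rec X. b.d.c.X ⊢ ··b··> p1
  p1 = d.c.(rec X. b.d.c.X) ⊢ ··d··> p2
  p2 = c.(rec X. b.d.c.X) ⊢ ··c··> p0
LTS(Q): 3 reachable states
  q0 = rec X. b.d.d.X ⊢ ··b··> q1
  q1 = d.d.(rec X. b.d.d.X) ⊢ ··d··> q2
  q2 = d.(rec X. b.d.d.X) ⊢ ··d··> q0
Trace ⟨bdc⟩ through P, begin at {p0}:
  [1] b ⇒ {p1}
  [2] d ⇒ {p2}
  [3] c ⇒ {p0}
  P completes σ.
Trace ⟨bdc⟩ through Q, begin at {q0}:
  [1] b ⇒ {q1}
  [2] d ⇒ {q2}
  [3] c ⇒ ∅  — Q cannot continue

bdc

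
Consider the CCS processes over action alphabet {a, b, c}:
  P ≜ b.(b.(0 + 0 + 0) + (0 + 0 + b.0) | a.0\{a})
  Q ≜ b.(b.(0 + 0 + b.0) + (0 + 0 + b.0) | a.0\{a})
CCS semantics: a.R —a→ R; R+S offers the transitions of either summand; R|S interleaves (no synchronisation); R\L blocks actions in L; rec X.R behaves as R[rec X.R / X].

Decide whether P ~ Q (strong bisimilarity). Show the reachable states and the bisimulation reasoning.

not bisimilar

LTS(P): 6 reachable states
  p0 = b.(b.(0 + 0 + 0) + (0 + 0 + b.0) | a.0\{a}) → —b→ p1
  p1 = b.(0 + 0 + 0) + (0 + 0 + b.0) | a.0\{a} → —a→ p2, —b→ p3, —b→ p4
  p2 = (0 + 0 + b.0) | 0\{a} → —b→ p5
  p3 = 0 + 0 + 0 → stopped
  p4 = 0 | a.0\{a} → —a→ p5
  p5 = 0 | 0\{a} → stopped
LTS(Q): 7 reachable states
  q0 = b.(b.(0 + 0 + b.0) + (0 + 0 + b.0) | a.0\{a}) → —b→ q1
  q1 = b.(0 + 0 + b.0) + (0 + 0 + b.0) | a.0\{a} → —a→ q2, —b→ q3, —b→ q4
  q2 = (0 + 0 + b.0) | 0\{a} → —b→ q5
  q3 = 0 + 0 + b.0 → —b→ q6
  q4 = 0 | a.0\{a} → —a→ q5
  q5 = 0 | 0\{a} → stopped
  q6 = 0 → stopped
Bisimilarity quotient blocks:
  B0 = {p0}
  B1 = {p1}
  B2 = {p4, q4}
  B3 = {p3, p5, q5, q6}
  B4 = {p2, q2, q3}
  B5 = {q0}
  B6 = {q1}
p0 ∈ B0, q0 ∈ B5 → different blocks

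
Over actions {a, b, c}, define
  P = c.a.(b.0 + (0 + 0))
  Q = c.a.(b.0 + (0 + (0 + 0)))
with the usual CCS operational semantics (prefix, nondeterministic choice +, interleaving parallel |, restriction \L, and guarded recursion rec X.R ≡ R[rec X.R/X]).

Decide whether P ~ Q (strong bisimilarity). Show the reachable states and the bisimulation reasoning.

Reachable graph of P (4 states):
  u0 = c.a.(b.0 + (0 + 0)) → -c-> u1
  u1 = a.(b.0 + (0 + 0)) → -a-> u2
  u2 = b.0 + (0 + 0) → -b-> u3
  u3 = 0 → ·
Reachable graph of Q (4 states):
  v0 = c.a.(b.0 + (0 + (0 + 0))) → -c-> v1
  v1 = a.(b.0 + (0 + (0 + 0))) → -a-> v2
  v2 = b.0 + (0 + (0 + 0)) → -b-> v3
  v3 = 0 → ·
Bisimilarity quotient blocks:
  B0 = {u0, v0}
  B1 = {u1, v1}
  B2 = {u2, v2}
  B3 = {u3, v3}
u0 ∈ B0, v0 ∈ B0 → same block

YES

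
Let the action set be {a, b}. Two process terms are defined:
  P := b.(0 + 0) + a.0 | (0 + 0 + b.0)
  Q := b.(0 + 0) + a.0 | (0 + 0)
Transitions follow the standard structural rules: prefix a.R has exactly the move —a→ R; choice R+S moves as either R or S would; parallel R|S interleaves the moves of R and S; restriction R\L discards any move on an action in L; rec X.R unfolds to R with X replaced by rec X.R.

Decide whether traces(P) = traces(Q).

LTS(P): 5 reachable states
  p0 = b.(0 + 0) + a.0 | (0 + 0 + b.0) has moves —a→ p1, —b→ p2, —b→ p3
  p1 = 0 | (0 + 0 + b.0) has moves —b→ p4
  p2 = 0 + 0 has moves ∅
  p3 = a.0 | 0 has moves —a→ p4
  p4 = 0 | 0 has moves ∅
LTS(Q): 3 reachable states
  q0 = b.(0 + 0) + a.0 | (0 + 0) has moves —a→ q1, —b→ q2
  q1 = 0 | (0 + 0) has moves ∅
  q2 = 0 + 0 has moves ∅
Run σ = ⟨ab⟩ on P: start {p0}
  step 1 (a): {p1}
  step 2 (b): {p4}
  — P admits the full trace.
Run σ = ⟨ab⟩ on Q: start {q0}
  step 1 (a): {q1}
  step 2 (b): ∅  — Q cannot continue

NO — witness ⟨ab⟩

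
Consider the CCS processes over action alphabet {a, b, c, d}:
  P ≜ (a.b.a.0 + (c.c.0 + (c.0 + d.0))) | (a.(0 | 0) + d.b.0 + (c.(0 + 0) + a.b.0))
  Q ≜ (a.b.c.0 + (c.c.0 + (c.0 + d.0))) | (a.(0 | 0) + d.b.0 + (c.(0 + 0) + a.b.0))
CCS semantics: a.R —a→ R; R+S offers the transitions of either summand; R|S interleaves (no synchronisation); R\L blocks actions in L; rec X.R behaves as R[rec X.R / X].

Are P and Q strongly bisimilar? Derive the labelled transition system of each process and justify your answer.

P's transition system — 25 states:
  u0 = (a.b.a.0 + (c.c.0 + (c.0 + d.0))) | (a.(0 | 0) + d.b.0 + (c.(0 + 0) + a.b.0)) ⊢ -a-> u1, -a-> u2, -a-> u3, -c-> u4, -c-> u5, -c-> u6, -d-> u2, -d-> u5
  u1 = (a.b.a.0 + (c.c.0 + (c.0 + d.0))) | (0 | 0) ⊢ -a-> u7, -c-> u8, -c-> u9, -d-> u8
  u2 = (a.b.a.0 + (c.c.0 + (c.0 + d.0))) | b.0 ⊢ -a-> u10, -b-> u11, -c-> u12, -c-> u13, -d-> u12
  u3 = b.a.0 | (a.(0 | 0) + d.b.0 + (c.(0 + 0) + a.b.0)) ⊢ -a-> u10, -a-> u7, -b-> u14, -c-> u15, -d-> u10
  u4 = (a.b.a.0 + (c.c.0 + (c.0 + d.0))) | (0 + 0) ⊢ -a-> u15, -c-> u16, -c-> u17, -d-> u16
  u5 = 0 | (a.(0 | 0) + d.b.0 + (c.(0 + 0) + a.b.0)) ⊢ -a-> u12, -a-> u8, -c-> u16, -d-> u12
  u6 = c.0 | (a.(0 | 0) + d.b.0 + (c.(0 + 0) + a.b.0)) ⊢ -a-> u13, -a-> u9, -c-> u17, -c-> u5, -d-> u13
  u7 = b.a.0 | (0 | 0) ⊢ -b-> u18
  u8 = 0 | (0 | 0) ⊢ ·
  u9 = c.0 | (0 | 0) ⊢ -c-> u8
  u10 = b.a.0 | b.0 ⊢ -b-> u19, -b-> u20
  u11 = (a.b.a.0 + (c.c.0 + (c.0 + d.0))) | 0 ⊢ -a-> u20, -c-> u21, -c-> u22, -d-> u21
  u12 = 0 | b.0 ⊢ -b-> u21
  u13 = c.0 | b.0 ⊢ -b-> u22, -c-> u12
  u14 = a.0 | (a.(0 | 0) + d.b.0 + (c.(0 + 0) + a.b.0)) ⊢ -a-> u18, -a-> u19, -a-> u5, -c-> u23, -d-> u19
  u15 = b.a.0 | (0 + 0) ⊢ -b-> u23
  u16 = 0 | (0 + 0) ⊢ ·
  u17 = c.0 | (0 + 0) ⊢ -c-> u16
  u18 = a.0 | (0 | 0) ⊢ -a-> u8
  u19 = a.0 | b.0 ⊢ -a-> u12, -b-> u24
  u20 = b.a.0 | 0 ⊢ -b-> u24
  u21 = 0 | 0 ⊢ ·
  u22 = c.0 | 0 ⊢ -c-> u21
  u23 = a.0 | (0 + 0) ⊢ -a-> u16
  u24 = a.0 | 0 ⊢ -a-> u21
Q's transition system — 20 states:
  v0 = (a.b.c.0 + (c.c.0 + (c.0 + d.0))) | (a.(0 | 0) + d.b.0 + (c.(0 + 0) + a.b.0)) ⊢ -a-> v1, -a-> v2, -a-> v3, -c-> v4, -c-> v5, -c-> v6, -d-> v2, -d-> v5
  v1 = (a.b.c.0 + (c.c.0 + (c.0 + d.0))) | (0 | 0) ⊢ -a-> v7, -c-> v8, -c-> v9, -d-> v8
  v2 = (a.b.c.0 + (c.c.0 + (c.0 + d.0))) | b.0 ⊢ -a-> v10, -b-> v11, -c-> v12, -c-> v13, -d-> v12
  v3 = b.c.0 | (a.(0 | 0) + d.b.0 + (c.(0 + 0) + a.b.0)) ⊢ -a-> v10, -a-> v7, -b-> v6, -c-> v14, -d-> v10
  v4 = (a.b.c.0 + (c.c.0 + (c.0 + d.0))) | (0 + 0) ⊢ -a-> v14, -c-> v15, -c-> v16, -d-> v15
  v5 = 0 | (a.(0 | 0) + d.b.0 + (c.(0 + 0) + a.b.0)) ⊢ -a-> v12, -a-> v8, -c-> v15, -d-> v12
  v6 = c.0 | (a.(0 | 0) + d.b.0 + (c.(0 + 0) + a.b.0)) ⊢ -a-> v13, -a-> v9, -c-> v16, -c-> v5, -d-> v13
  v7 = b.c.0 | (0 | 0) ⊢ -b-> v9
  v8 = 0 | (0 | 0) ⊢ ·
  v9 = c.0 | (0 | 0) ⊢ -c-> v8
  v10 = b.c.0 | b.0 ⊢ -b-> v13, -b-> v17
  v11 = (a.b.c.0 + (c.c.0 + (c.0 + d.0))) | 0 ⊢ -a-> v17, -c-> v18, -c-> v19, -d-> v18
  v12 = 0 | b.0 ⊢ -b-> v18
  v13 = c.0 | b.0 ⊢ -b-> v19, -c-> v12
  v14 = b.c.0 | (0 + 0) ⊢ -b-> v16
  v15 = 0 | (0 + 0) ⊢ ·
  v16 = c.0 | (0 + 0) ⊢ -c-> v15
  v17 = b.c.0 | 0 ⊢ -b-> v19
  v18 = 0 | 0 ⊢ ·
  v19 = c.0 | 0 ⊢ -c-> v18
Coarsest stable partition (strong bisimilarity classes):
  B0 = {u0}
  B1 = {u5, v5}
  B2 = {u16, u21, u8, v15, v18, v8}
  B3 = {u12, v12}
  B4 = {u1, u11, u4}
  B5 = {u17, u22, u9, v16, v19, v9}
  B6 = {u15, u20, u7}
  B7 = {u18, u23, u24}
  B8 = {u2}
  B9 = {u10}
  B10 = {u19}
  B11 = {u13, v13}
  B12 = {u6, v6}
  B13 = {u3}
  B14 = {u14}
  B15 = {v0}
  B16 = {v1, v11, v4}
  B17 = {v14, v17, v7}
  B18 = {v2}
  B19 = {v10}
  B20 = {v3}
u0 ∈ B0, v0 ∈ B15 → different blocks

P ≁ Q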